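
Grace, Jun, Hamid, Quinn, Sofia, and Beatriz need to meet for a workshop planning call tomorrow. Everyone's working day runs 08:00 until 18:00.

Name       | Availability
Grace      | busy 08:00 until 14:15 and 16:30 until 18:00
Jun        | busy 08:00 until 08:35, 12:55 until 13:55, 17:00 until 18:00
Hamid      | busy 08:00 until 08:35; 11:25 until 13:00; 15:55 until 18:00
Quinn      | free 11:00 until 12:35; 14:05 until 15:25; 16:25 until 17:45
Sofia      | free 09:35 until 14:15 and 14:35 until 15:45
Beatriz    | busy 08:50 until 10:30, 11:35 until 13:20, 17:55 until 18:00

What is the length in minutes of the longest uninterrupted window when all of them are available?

50

Grace free: 14:15-16:30 (invert busy blocks within the working day).
Jun free: 08:35-12:55, 13:55-17:00 (invert busy blocks within the working day).
Hamid free: 08:35-11:25, 13:00-15:55 (invert busy blocks within the working day).
Quinn free: 11:00-12:35, 14:05-15:25, 16:25-17:45.
Sofia free: 09:35-14:15, 14:35-15:45.
Beatriz free: 08:00-08:50, 10:30-11:35, 13:20-17:55 (invert busy blocks within the working day).
Grace ∩ Jun: 14:15-16:30.
Grace ∩ Jun ∩ Hamid: 14:15-15:55.
Grace ∩ Jun ∩ Hamid ∩ Quinn: 14:15-15:25.
Grace ∩ Jun ∩ Hamid ∩ Quinn ∩ Sofia: 14:35-15:25.
Grace ∩ Jun ∩ Hamid ∩ Quinn ∩ Sofia ∩ Beatriz: 14:35-15:25.
The longest is 14:35-15:25 at 50 minutes.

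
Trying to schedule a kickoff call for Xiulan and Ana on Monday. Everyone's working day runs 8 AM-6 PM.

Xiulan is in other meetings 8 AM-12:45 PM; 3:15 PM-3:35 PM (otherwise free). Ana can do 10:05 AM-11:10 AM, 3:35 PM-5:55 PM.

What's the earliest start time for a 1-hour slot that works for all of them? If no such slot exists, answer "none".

Xiulan free: 12:45-15:15, 15:35-18:00 (invert busy blocks within the working day).
Ana free: 10:05-11:10, 15:35-17:55.
Xiulan ∩ Ana: 15:35-17:55.
The first common window of at least 60 minutes is 15:35-17:55, so the earliest start is 15:35.

15:35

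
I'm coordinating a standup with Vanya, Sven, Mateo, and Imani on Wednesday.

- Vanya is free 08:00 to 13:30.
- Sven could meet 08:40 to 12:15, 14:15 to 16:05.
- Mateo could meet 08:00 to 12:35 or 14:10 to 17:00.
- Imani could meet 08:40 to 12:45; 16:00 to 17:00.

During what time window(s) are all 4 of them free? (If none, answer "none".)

08:40-12:15

Vanya ∩ Sven: 08:40-12:15.
Vanya ∩ Sven ∩ Mateo: 08:40-12:15.
Vanya ∩ Sven ∩ Mateo ∩ Imani: 08:40-12:15.
So the common availability across everyone is 08:40-12:15.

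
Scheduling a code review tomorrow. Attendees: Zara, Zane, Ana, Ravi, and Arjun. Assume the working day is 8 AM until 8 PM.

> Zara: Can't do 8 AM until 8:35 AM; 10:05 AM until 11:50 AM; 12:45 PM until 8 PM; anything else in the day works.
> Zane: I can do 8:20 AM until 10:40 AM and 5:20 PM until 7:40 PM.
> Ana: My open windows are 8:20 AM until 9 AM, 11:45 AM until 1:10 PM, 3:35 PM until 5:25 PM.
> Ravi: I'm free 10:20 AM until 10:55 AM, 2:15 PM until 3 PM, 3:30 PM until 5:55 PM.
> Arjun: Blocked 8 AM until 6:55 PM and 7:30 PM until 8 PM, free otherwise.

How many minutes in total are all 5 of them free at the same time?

0

Zara free: 08:35-10:05, 11:50-12:45 (invert busy blocks within the working day).
Zane free: 08:20-10:40, 17:20-19:40.
Ana free: 08:20-09:00, 11:45-13:10, 15:35-17:25.
Ravi free: 10:20-10:55, 14:15-15:00, 15:30-17:55.
Arjun free: 18:55-19:30 (invert busy blocks within the working day).
Zara ∩ Zane: 08:35-10:05.
Zara ∩ Zane ∩ Ana: 08:35-09:00.
Zara ∩ Zane ∩ Ana ∩ Ravi: ∅.
Zara ∩ Zane ∩ Ana ∩ Ravi ∩ Arjun: ∅.
There is no time when everyone is free.
There is no common window, so the total is 0 minutes.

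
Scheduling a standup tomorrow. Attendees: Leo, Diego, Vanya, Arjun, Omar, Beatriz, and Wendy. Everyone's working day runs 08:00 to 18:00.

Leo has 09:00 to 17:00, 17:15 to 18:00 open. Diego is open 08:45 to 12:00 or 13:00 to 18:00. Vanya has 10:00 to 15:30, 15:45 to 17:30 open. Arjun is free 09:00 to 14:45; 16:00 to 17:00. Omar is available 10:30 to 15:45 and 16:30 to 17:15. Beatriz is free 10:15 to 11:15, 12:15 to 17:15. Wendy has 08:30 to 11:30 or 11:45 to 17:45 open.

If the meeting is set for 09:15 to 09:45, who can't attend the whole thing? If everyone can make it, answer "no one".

Beatriz, Omar, Vanya

Leo: free for 09:15-09:45. Diego: free for 09:15-09:45. Vanya: not fully free for 09:15-09:45. Arjun: free for 09:15-09:45. Omar: not fully free for 09:15-09:45. Beatriz: not fully free for 09:15-09:45. Wendy: free for 09:15-09:45.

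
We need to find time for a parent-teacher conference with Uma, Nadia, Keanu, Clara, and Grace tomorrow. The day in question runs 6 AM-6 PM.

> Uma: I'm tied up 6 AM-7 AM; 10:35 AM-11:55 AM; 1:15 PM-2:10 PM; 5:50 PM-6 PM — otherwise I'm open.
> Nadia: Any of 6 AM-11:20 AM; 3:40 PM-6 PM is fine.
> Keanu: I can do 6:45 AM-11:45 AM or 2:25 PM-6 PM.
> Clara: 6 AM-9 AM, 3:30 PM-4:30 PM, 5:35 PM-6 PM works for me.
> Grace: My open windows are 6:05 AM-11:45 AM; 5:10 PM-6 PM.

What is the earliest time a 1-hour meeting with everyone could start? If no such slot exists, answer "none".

Uma free: 07:00-10:35, 11:55-13:15, 14:10-17:50 (invert busy blocks within the working day).
Nadia free: 06:00-11:20, 15:40-18:00.
Keanu free: 06:45-11:45, 14:25-18:00.
Clara free: 06:00-09:00, 15:30-16:30, 17:35-18:00.
Grace free: 06:05-11:45, 17:10-18:00.
Uma ∩ Nadia: 07:00-10:35, 15:40-17:50.
Uma ∩ Nadia ∩ Keanu: 07:00-10:35, 15:40-17:50.
Uma ∩ Nadia ∩ Keanu ∩ Clara: 07:00-09:00, 15:40-16:30, 17:35-17:50.
Uma ∩ Nadia ∩ Keanu ∩ Clara ∩ Grace: 07:00-09:00, 17:35-17:50.
The first common window of at least 60 minutes is 07:00-09:00, so the earliest start is 07:00.

07:00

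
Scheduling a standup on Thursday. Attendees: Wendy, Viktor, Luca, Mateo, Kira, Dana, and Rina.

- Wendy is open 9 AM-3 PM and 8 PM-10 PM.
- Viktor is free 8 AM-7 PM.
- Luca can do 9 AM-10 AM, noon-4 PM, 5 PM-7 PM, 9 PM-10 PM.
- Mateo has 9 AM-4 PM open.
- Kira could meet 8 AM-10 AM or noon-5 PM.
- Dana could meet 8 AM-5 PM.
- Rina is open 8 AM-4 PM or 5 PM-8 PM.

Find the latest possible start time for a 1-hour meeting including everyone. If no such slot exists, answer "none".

Wendy ∩ Viktor: 09:00-15:00.
Wendy ∩ Viktor ∩ Luca: 09:00-10:00, 12:00-15:00.
Wendy ∩ Viktor ∩ Luca ∩ Mateo: 09:00-10:00, 12:00-15:00.
Wendy ∩ Viktor ∩ Luca ∩ Mateo ∩ Kira: 09:00-10:00, 12:00-15:00.
Wendy ∩ Viktor ∩ Luca ∩ Mateo ∩ Kira ∩ Dana: 09:00-10:00, 12:00-15:00.
Wendy ∩ Viktor ∩ Luca ∩ Mateo ∩ Kira ∩ Dana ∩ Rina: 09:00-10:00, 12:00-15:00.
Those are the intersection windows.
The last common window of at least 60 minutes is 12:00-15:00; a 60-minute meeting can start as late as 14:00 and still end by 15:00.

14:00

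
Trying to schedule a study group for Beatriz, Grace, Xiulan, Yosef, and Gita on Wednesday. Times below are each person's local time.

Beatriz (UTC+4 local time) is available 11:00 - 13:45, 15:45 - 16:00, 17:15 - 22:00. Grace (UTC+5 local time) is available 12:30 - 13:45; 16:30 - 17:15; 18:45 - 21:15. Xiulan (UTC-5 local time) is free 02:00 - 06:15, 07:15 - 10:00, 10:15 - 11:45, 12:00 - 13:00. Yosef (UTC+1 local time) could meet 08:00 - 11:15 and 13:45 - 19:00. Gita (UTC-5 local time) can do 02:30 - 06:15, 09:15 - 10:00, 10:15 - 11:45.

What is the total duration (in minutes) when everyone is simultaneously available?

180

Beatriz in UTC: 07:00-09:45, 11:45-12:00, 13:15-18:00 (subtract 4h to convert from UTC+4).
Grace in UTC: 07:30-08:45, 11:30-12:15, 13:45-16:15 (subtract 5h to convert from UTC+5).
Xiulan in UTC: 07:00-11:15, 12:15-15:00, 15:15-16:45, 17:00-18:00 (add 5h to convert from UTC-5).
Yosef in UTC: 07:00-10:15, 12:45-18:00 (subtract 1h to convert from UTC+1).
Gita in UTC: 07:30-11:15, 14:15-15:00, 15:15-16:45 (add 5h to convert from UTC-5).
Beatriz ∩ Grace: 07:30-08:45, 11:45-12:00, 13:45-16:15.
Beatriz ∩ Grace ∩ Xiulan: 07:30-08:45, 13:45-15:00, 15:15-16:15.
Beatriz ∩ Grace ∩ Xiulan ∩ Yosef: 07:30-08:45, 13:45-15:00, 15:15-16:15.
Beatriz ∩ Grace ∩ Xiulan ∩ Yosef ∩ Gita: 07:30-08:45, 14:15-15:00, 15:15-16:15.
So the common availability across everyone is 07:30-08:45, 14:15-15:00, 15:15-16:15.
Summing the common windows: 75 + 45 + 60 = 180 minutes.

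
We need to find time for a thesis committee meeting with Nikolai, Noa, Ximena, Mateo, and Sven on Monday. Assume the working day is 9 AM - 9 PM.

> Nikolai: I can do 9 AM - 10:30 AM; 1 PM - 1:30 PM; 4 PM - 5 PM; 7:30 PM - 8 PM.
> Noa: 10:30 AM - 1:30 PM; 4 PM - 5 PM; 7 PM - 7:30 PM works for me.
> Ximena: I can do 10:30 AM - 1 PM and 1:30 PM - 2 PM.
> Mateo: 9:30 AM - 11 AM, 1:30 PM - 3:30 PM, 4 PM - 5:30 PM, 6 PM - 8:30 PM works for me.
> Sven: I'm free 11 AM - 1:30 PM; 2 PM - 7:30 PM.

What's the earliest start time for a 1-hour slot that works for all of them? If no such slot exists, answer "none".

none

Nikolai ∩ Noa: 13:00-13:30, 16:00-17:00.
Nikolai ∩ Noa ∩ Ximena: ∅.
Nikolai ∩ Noa ∩ Ximena ∩ Mateo: ∅.
Nikolai ∩ Noa ∩ Ximena ∩ Mateo ∩ Sven: ∅.
There is no time when everyone is free.
No common window is at least 60 minutes long.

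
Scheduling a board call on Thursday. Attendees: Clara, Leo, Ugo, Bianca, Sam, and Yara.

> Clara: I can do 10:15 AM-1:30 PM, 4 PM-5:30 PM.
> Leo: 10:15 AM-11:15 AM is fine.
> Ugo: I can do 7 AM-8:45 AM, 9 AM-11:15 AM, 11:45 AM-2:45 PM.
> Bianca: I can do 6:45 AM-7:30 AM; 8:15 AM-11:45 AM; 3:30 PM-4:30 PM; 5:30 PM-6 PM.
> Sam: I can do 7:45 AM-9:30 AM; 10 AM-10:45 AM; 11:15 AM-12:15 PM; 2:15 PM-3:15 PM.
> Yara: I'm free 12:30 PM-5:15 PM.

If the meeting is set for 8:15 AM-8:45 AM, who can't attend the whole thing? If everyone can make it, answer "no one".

Clara, Leo, Yara

Clara: not fully free for 08:15-08:45. Leo: not fully free for 08:15-08:45. Ugo: free for 08:15-08:45. Bianca: free for 08:15-08:45. Sam: free for 08:15-08:45. Yara: not fully free for 08:15-08:45.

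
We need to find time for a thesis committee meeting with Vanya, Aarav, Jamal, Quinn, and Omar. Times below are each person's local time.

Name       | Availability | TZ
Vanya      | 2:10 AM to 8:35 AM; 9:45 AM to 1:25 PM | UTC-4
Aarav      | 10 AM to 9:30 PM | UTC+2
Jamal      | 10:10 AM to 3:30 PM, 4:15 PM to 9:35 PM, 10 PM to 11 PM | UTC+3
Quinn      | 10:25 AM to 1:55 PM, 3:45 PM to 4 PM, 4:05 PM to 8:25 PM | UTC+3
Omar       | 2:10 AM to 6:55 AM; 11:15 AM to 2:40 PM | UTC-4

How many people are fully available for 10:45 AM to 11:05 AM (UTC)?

3

Vanya in UTC: 06:10-12:35, 13:45-17:25 (add 4h to convert from UTC-4).
Aarav in UTC: 08:00-19:30 (subtract 2h to convert from UTC+2).
Jamal in UTC: 07:10-12:30, 13:15-18:35, 19:00-20:00 (subtract 3h to convert from UTC+3).
Quinn in UTC: 07:25-10:55, 12:45-13:00, 13:05-17:25 (subtract 3h to convert from UTC+3).
Omar in UTC: 06:10-10:55, 15:15-18:40 (add 4h to convert from UTC-4).
Vanya, Aarav, and Jamal can make the full 10:45-11:05 slot — that's 3.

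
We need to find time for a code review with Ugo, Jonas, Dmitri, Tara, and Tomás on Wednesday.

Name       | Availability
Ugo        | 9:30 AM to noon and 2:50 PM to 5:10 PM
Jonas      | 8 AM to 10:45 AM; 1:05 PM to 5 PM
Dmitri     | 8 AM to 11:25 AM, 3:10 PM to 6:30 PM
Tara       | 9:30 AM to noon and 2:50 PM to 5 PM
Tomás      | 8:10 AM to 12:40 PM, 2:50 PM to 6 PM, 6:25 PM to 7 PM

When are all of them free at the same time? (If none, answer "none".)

Ugo ∩ Jonas: 09:30-10:45, 14:50-17:00.
Ugo ∩ Jonas ∩ Dmitri: 09:30-10:45, 15:10-17:00.
Ugo ∩ Jonas ∩ Dmitri ∩ Tara: 09:30-10:45, 15:10-17:00.
Ugo ∩ Jonas ∩ Dmitri ∩ Tara ∩ Tomás: 09:30-10:45, 15:10-17:00.

09:30-10:45, 15:10-17:00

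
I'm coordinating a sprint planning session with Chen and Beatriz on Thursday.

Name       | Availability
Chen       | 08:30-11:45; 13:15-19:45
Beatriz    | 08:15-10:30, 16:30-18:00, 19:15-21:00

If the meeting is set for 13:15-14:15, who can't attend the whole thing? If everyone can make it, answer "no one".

Chen: free for 13:15-14:15. Beatriz: not fully free for 13:15-14:15.

Beatriz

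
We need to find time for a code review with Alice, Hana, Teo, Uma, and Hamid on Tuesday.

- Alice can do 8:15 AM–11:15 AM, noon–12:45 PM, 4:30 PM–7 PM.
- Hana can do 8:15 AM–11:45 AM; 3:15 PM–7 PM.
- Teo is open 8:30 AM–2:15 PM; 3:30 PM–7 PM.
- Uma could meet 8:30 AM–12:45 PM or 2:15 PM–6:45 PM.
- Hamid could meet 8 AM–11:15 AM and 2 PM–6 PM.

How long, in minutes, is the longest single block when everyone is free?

Alice ∩ Hana: 08:15-11:15, 16:30-19:00.
Alice ∩ Hana ∩ Teo: 08:30-11:15, 16:30-19:00.
Alice ∩ Hana ∩ Teo ∩ Uma: 08:30-11:15, 16:30-18:45.
Alice ∩ Hana ∩ Teo ∩ Uma ∩ Hamid: 08:30-11:15, 16:30-18:00.
The longest is 08:30-11:15 at 165 minutes.

165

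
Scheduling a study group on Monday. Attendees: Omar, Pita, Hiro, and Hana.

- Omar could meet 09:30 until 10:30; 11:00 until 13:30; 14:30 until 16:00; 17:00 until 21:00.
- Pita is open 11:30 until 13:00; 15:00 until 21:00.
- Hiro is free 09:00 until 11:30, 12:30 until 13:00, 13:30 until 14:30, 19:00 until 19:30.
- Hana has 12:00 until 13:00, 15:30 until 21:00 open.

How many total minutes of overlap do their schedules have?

60

Omar ∩ Pita: 11:30-13:00, 15:00-16:00, 17:00-21:00.
Omar ∩ Pita ∩ Hiro: 12:30-13:00, 19:00-19:30.
Omar ∩ Pita ∩ Hiro ∩ Hana: 12:30-13:00, 19:00-19:30.
Summing the common windows: 30 + 30 = 60 minutes.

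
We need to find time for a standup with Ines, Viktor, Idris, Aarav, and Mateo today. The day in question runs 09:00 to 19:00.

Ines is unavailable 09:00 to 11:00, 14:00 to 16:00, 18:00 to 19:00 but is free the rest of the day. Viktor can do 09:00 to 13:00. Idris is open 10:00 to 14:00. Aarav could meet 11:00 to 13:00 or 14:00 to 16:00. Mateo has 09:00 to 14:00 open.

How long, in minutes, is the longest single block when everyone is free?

Ines free: 11:00-14:00, 16:00-18:00 (invert busy blocks within the working day).
Viktor free: 09:00-13:00.
Idris free: 10:00-14:00.
Aarav free: 11:00-13:00, 14:00-16:00.
Mateo free: 09:00-14:00.
Ines ∩ Viktor: 11:00-13:00.
Ines ∩ Viktor ∩ Idris: 11:00-13:00.
Ines ∩ Viktor ∩ Idris ∩ Aarav: 11:00-13:00.
Ines ∩ Viktor ∩ Idris ∩ Aarav ∩ Mateo: 11:00-13:00.
The longest is 11:00-13:00 at 120 minutes.

120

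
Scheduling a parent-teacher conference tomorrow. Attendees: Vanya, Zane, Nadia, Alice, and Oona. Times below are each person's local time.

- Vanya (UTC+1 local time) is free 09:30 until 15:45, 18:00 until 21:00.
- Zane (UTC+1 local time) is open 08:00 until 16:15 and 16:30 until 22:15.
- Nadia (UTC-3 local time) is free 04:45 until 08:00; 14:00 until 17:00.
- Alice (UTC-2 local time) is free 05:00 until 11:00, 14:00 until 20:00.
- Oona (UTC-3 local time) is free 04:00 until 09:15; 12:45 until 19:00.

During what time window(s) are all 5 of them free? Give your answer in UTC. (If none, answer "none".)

Vanya in UTC: 08:30-14:45, 17:00-20:00 (subtract 1h to convert from UTC+1).
Zane in UTC: 07:00-15:15, 15:30-21:15 (subtract 1h to convert from UTC+1).
Nadia in UTC: 07:45-11:00, 17:00-20:00 (add 3h to convert from UTC-3).
Alice in UTC: 07:00-13:00, 16:00-22:00 (add 2h to convert from UTC-2).
Oona in UTC: 07:00-12:15, 15:45-22:00 (add 3h to convert from UTC-3).
Vanya ∩ Zane: 08:30-14:45, 17:00-20:00.
Vanya ∩ Zane ∩ Nadia: 08:30-11:00, 17:00-20:00.
Vanya ∩ Zane ∩ Nadia ∩ Alice: 08:30-11:00, 17:00-20:00.
Vanya ∩ Zane ∩ Nadia ∩ Alice ∩ Oona: 08:30-11:00, 17:00-20:00.
Those are the intersection windows.

08:30-11:00, 17:00-20:00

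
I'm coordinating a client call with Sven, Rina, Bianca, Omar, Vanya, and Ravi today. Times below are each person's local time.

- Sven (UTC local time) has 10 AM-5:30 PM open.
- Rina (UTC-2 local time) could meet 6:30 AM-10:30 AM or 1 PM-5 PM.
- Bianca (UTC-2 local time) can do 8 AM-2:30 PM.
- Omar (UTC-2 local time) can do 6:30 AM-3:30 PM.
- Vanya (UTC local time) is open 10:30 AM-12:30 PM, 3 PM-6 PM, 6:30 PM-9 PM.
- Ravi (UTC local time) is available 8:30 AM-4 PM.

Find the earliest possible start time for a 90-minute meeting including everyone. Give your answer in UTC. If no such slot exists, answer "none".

Sven in UTC: 10:00-17:30.
Rina in UTC: 08:30-12:30, 15:00-19:00 (add 2h to convert from UTC-2).
Bianca in UTC: 10:00-16:30 (add 2h to convert from UTC-2).
Omar in UTC: 08:30-17:30 (add 2h to convert from UTC-2).
Vanya in UTC: 10:30-12:30, 15:00-18:00, 18:30-21:00.
Ravi in UTC: 08:30-16:00.
Sven ∩ Rina: 10:00-12:30, 15:00-17:30.
Sven ∩ Rina ∩ Bianca: 10:00-12:30, 15:00-16:30.
Sven ∩ Rina ∩ Bianca ∩ Omar: 10:00-12:30, 15:00-16:30.
Sven ∩ Rina ∩ Bianca ∩ Omar ∩ Vanya: 10:30-12:30, 15:00-16:30.
Sven ∩ Rina ∩ Bianca ∩ Omar ∩ Vanya ∩ Ravi: 10:30-12:30, 15:00-16:00.
The first common window of at least 90 minutes is 10:30-12:30, so the earliest start is 10:30.

10:30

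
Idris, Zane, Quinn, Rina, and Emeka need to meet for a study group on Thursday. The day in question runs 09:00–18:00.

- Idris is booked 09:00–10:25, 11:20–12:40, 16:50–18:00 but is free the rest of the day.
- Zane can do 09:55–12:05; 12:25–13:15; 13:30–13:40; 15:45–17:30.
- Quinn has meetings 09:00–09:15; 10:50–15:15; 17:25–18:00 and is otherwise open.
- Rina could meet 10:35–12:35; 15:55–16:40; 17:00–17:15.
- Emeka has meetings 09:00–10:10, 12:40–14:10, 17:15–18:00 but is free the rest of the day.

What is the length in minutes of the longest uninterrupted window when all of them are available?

45

Idris free: 10:25-11:20, 12:40-16:50 (invert busy blocks within the working day).
Zane free: 09:55-12:05, 12:25-13:15, 13:30-13:40, 15:45-17:30.
Quinn free: 09:15-10:50, 15:15-17:25 (invert busy blocks within the working day).
Rina free: 10:35-12:35, 15:55-16:40, 17:00-17:15.
Emeka free: 10:10-12:40, 14:10-17:15 (invert busy blocks within the working day).
Idris ∩ Zane: 10:25-11:20, 12:40-13:15, 13:30-13:40, 15:45-16:50.
Idris ∩ Zane ∩ Quinn: 10:25-10:50, 15:45-16:50.
Idris ∩ Zane ∩ Quinn ∩ Rina: 10:35-10:50, 15:55-16:40.
Idris ∩ Zane ∩ Quinn ∩ Rina ∩ Emeka: 10:35-10:50, 15:55-16:40.
Those are the intersection windows.
The longest is 15:55-16:40 at 45 minutes.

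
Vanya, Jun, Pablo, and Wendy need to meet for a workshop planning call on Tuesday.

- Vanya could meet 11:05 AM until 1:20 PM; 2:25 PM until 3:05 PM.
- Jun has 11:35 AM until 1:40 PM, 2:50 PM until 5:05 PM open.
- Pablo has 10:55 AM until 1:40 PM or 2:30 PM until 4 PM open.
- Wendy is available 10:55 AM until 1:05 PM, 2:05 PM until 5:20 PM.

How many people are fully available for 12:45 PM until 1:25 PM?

Jun and Pablo can make the full 12:45-13:25 slot — that's 2.

2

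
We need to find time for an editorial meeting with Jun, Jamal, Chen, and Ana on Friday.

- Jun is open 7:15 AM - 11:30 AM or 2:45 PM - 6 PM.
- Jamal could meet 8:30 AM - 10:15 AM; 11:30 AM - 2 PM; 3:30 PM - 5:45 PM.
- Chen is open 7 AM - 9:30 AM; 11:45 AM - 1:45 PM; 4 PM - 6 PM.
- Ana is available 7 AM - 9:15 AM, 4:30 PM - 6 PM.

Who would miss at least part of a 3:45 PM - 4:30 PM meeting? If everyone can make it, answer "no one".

Jun: free for 15:45-16:30. Jamal: free for 15:45-16:30. Chen: not fully free for 15:45-16:30. Ana: not fully free for 15:45-16:30.

Ana, Chen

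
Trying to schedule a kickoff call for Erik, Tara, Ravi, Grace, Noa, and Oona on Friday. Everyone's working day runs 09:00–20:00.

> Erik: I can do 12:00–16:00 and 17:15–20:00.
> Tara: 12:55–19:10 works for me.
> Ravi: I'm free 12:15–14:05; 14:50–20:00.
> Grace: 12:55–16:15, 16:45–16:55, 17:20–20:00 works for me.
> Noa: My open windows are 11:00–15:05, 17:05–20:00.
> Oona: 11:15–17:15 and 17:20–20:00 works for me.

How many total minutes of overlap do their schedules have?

195

Erik ∩ Tara: 12:55-16:00, 17:15-19:10.
Erik ∩ Tara ∩ Ravi: 12:55-14:05, 14:50-16:00, 17:15-19:10.
Erik ∩ Tara ∩ Ravi ∩ Grace: 12:55-14:05, 14:50-16:00, 17:20-19:10.
Erik ∩ Tara ∩ Ravi ∩ Grace ∩ Noa: 12:55-14:05, 14:50-15:05, 17:20-19:10.
Erik ∩ Tara ∩ Ravi ∩ Grace ∩ Noa ∩ Oona: 12:55-14:05, 14:50-15:05, 17:20-19:10.
Those are the intersection windows.
Summing the common windows: 70 + 15 + 110 = 195 minutes.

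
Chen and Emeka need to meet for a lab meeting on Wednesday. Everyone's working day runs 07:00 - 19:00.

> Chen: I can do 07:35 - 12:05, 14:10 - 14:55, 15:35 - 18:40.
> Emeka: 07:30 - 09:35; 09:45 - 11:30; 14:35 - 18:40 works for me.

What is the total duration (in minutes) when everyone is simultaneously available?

Chen ∩ Emeka: 07:35-09:35, 09:45-11:30, 14:35-14:55, 15:35-18:40.
Summing the common windows: 120 + 105 + 20 + 185 = 430 minutes.

430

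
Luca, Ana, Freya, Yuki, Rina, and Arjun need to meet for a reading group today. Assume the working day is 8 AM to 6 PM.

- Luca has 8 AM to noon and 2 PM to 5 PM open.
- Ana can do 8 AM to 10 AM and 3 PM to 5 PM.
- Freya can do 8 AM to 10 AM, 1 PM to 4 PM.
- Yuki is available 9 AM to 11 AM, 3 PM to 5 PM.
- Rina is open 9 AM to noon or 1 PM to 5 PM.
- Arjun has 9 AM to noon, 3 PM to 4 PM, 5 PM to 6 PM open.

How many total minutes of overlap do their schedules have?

120

Luca ∩ Ana: 08:00-10:00, 15:00-17:00.
Luca ∩ Ana ∩ Freya: 08:00-10:00, 15:00-16:00.
Luca ∩ Ana ∩ Freya ∩ Yuki: 09:00-10:00, 15:00-16:00.
Luca ∩ Ana ∩ Freya ∩ Yuki ∩ Rina: 09:00-10:00, 15:00-16:00.
Luca ∩ Ana ∩ Freya ∩ Yuki ∩ Rina ∩ Arjun: 09:00-10:00, 15:00-16:00.
Summing the common windows: 60 + 60 = 120 minutes.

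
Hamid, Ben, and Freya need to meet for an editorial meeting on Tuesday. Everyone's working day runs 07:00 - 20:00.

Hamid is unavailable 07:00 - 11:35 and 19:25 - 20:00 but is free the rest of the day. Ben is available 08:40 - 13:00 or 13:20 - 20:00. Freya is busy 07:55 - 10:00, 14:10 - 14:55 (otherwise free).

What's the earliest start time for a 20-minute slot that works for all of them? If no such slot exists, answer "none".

11:35

Hamid free: 11:35-19:25 (invert busy blocks within the working day).
Ben free: 08:40-13:00, 13:20-20:00.
Freya free: 07:00-07:55, 10:00-14:10, 14:55-20:00 (invert busy blocks within the working day).
Hamid ∩ Ben: 11:35-13:00, 13:20-19:25.
Hamid ∩ Ben ∩ Freya: 11:35-13:00, 13:20-14:10, 14:55-19:25.
So the common availability across everyone is 11:35-13:00, 13:20-14:10, 14:55-19:25.
The first common window of at least 20 minutes is 11:35-13:00, so the earliest start is 11:35.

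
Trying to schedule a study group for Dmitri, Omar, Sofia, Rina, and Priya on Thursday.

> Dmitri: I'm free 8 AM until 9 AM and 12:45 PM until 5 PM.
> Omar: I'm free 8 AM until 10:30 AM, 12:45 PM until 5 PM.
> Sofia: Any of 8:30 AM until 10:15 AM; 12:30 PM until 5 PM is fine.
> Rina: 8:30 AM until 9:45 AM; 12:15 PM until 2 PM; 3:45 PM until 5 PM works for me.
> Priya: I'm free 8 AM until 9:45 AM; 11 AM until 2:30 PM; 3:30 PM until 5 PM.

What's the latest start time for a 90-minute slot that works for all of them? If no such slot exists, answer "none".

none

Dmitri ∩ Omar: 08:00-09:00, 12:45-17:00.
Dmitri ∩ Omar ∩ Sofia: 08:30-09:00, 12:45-17:00.
Dmitri ∩ Omar ∩ Sofia ∩ Rina: 08:30-09:00, 12:45-14:00, 15:45-17:00.
Dmitri ∩ Omar ∩ Sofia ∩ Rina ∩ Priya: 08:30-09:00, 12:45-14:00, 15:45-17:00.
Those are the intersection windows.
No common window is at least 90 minutes long.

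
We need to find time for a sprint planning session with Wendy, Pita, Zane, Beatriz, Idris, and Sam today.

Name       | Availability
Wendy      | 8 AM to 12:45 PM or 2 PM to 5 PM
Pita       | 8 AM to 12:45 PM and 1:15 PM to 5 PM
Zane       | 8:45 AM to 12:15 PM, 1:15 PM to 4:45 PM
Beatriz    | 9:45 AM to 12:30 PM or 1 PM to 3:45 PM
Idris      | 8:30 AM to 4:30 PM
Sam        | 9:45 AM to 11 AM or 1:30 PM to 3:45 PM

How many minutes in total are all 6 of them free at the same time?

180

Wendy ∩ Pita: 08:00-12:45, 14:00-17:00.
Wendy ∩ Pita ∩ Zane: 08:45-12:15, 14:00-16:45.
Wendy ∩ Pita ∩ Zane ∩ Beatriz: 09:45-12:15, 14:00-15:45.
Wendy ∩ Pita ∩ Zane ∩ Beatriz ∩ Idris: 09:45-12:15, 14:00-15:45.
Wendy ∩ Pita ∩ Zane ∩ Beatriz ∩ Idris ∩ Sam: 09:45-11:00, 14:00-15:45.
So the common availability across everyone is 09:45-11:00, 14:00-15:45.
Summing the common windows: 75 + 105 = 180 minutes.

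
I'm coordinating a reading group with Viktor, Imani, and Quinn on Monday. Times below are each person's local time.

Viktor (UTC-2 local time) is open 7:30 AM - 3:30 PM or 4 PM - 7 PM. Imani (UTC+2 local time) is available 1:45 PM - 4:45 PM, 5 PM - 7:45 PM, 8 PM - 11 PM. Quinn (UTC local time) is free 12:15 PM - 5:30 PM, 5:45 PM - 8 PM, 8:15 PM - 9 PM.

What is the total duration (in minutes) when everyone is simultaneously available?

465

Viktor in UTC: 09:30-17:30, 18:00-21:00 (add 2h to convert from UTC-2).
Imani in UTC: 11:45-14:45, 15:00-17:45, 18:00-21:00 (subtract 2h to convert from UTC+2).
Quinn in UTC: 12:15-17:30, 17:45-20:00, 20:15-21:00.
Viktor ∩ Imani: 11:45-14:45, 15:00-17:30, 18:00-21:00.
Viktor ∩ Imani ∩ Quinn: 12:15-14:45, 15:00-17:30, 18:00-20:00, 20:15-21:00.
Summing the common windows: 150 + 150 + 120 + 45 = 465 minutes.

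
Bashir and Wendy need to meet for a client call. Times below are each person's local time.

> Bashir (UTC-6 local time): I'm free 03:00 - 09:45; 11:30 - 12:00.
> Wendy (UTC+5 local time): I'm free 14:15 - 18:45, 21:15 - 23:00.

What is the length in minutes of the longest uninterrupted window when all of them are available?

Bashir in UTC: 09:00-15:45, 17:30-18:00 (add 6h to convert from UTC-6).
Wendy in UTC: 09:15-13:45, 16:15-18:00 (subtract 5h to convert from UTC+5).
Bashir ∩ Wendy: 09:15-13:45, 17:30-18:00.
Those are the intersection windows.
The longest is 09:15-13:45 at 270 minutes.

270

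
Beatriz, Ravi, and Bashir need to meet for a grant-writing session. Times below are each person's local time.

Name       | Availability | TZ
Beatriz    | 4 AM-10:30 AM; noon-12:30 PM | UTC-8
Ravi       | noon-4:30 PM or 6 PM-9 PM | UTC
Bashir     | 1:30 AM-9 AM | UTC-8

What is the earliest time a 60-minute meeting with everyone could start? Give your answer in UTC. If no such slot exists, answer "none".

Beatriz in UTC: 12:00-18:30, 20:00-20:30 (add 8h to convert from UTC-8).
Ravi in UTC: 12:00-16:30, 18:00-21:00.
Bashir in UTC: 09:30-17:00 (add 8h to convert from UTC-8).
Beatriz ∩ Ravi: 12:00-16:30, 18:00-18:30, 20:00-20:30.
Beatriz ∩ Ravi ∩ Bashir: 12:00-16:30.
The first common window of at least 60 minutes is 12:00-16:30, so the earliest start is 12:00.

12:00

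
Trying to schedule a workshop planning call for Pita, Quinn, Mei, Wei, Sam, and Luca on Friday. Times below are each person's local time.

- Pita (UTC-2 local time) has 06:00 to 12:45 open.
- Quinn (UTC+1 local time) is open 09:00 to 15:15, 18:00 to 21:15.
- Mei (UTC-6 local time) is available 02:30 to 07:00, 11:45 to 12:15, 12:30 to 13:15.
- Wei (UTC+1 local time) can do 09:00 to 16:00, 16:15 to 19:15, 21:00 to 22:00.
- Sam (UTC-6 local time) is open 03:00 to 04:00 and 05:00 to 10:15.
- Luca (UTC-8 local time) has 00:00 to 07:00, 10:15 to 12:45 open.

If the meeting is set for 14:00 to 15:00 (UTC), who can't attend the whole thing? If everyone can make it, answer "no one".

Pita in UTC: 08:00-14:45 (add 2h to convert from UTC-2).
Quinn in UTC: 08:00-14:15, 17:00-20:15 (subtract 1h to convert from UTC+1).
Mei in UTC: 08:30-13:00, 17:45-18:15, 18:30-19:15 (add 6h to convert from UTC-6).
Wei in UTC: 08:00-15:00, 15:15-18:15, 20:00-21:00 (subtract 1h to convert from UTC+1).
Sam in UTC: 09:00-10:00, 11:00-16:15 (add 6h to convert from UTC-6).
Luca in UTC: 08:00-15:00, 18:15-20:45 (add 8h to convert from UTC-8).
Pita: not fully free for 14:00-15:00. Quinn: not fully free for 14:00-15:00. Mei: not fully free for 14:00-15:00. Wei: free for 14:00-15:00. Sam: free for 14:00-15:00. Luca: free for 14:00-15:00.

Mei, Pita, Quinn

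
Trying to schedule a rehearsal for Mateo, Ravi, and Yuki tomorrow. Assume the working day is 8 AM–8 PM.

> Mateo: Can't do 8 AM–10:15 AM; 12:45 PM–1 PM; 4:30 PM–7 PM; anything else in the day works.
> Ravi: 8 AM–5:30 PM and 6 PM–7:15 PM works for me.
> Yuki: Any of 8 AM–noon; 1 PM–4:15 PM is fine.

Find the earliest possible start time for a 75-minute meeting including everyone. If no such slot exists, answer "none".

Mateo free: 10:15-12:45, 13:00-16:30, 19:00-20:00 (invert busy blocks within the working day).
Ravi free: 08:00-17:30, 18:00-19:15.
Yuki free: 08:00-12:00, 13:00-16:15.
Mateo ∩ Ravi: 10:15-12:45, 13:00-16:30, 19:00-19:15.
Mateo ∩ Ravi ∩ Yuki: 10:15-12:00, 13:00-16:15.
Those are the intersection windows.
The first common window of at least 75 minutes is 10:15-12:00, so the earliest start is 10:15.

10:15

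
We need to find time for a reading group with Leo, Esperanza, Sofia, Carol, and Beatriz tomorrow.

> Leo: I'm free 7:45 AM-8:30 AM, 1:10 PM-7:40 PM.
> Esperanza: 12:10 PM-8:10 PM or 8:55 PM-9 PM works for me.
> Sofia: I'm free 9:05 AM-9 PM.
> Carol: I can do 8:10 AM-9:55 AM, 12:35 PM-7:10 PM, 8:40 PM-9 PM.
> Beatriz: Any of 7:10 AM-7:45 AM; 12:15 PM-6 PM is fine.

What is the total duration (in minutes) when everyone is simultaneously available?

Leo ∩ Esperanza: 13:10-19:40.
Leo ∩ Esperanza ∩ Sofia: 13:10-19:40.
Leo ∩ Esperanza ∩ Sofia ∩ Carol: 13:10-19:10.
Leo ∩ Esperanza ∩ Sofia ∩ Carol ∩ Beatriz: 13:10-18:00.
That's a single block of 290 minutes.

290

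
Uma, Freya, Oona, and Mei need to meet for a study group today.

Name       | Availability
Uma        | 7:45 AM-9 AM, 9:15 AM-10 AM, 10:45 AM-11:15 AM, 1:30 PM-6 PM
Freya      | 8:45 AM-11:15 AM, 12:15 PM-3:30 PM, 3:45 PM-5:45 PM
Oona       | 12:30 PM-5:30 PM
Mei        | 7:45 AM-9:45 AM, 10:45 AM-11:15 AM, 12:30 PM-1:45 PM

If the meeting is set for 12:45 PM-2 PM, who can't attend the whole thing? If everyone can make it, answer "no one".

Uma: not fully free for 12:45-14:00. Freya: free for 12:45-14:00. Oona: free for 12:45-14:00. Mei: not fully free for 12:45-14:00.

Mei, Uma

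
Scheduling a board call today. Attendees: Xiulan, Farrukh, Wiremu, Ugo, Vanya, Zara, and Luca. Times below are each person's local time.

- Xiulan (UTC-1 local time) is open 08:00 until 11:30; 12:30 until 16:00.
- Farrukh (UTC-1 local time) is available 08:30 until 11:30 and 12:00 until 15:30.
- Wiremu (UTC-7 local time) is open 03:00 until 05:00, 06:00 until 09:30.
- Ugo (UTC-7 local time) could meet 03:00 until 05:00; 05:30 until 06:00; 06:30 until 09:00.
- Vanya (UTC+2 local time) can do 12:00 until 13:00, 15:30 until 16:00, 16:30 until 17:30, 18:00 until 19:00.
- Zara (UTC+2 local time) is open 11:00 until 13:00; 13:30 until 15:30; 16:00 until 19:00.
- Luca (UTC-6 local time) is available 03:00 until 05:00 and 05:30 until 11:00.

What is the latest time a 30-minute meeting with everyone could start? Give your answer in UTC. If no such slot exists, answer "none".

Xiulan in UTC: 09:00-12:30, 13:30-17:00 (add 1h to convert from UTC-1).
Farrukh in UTC: 09:30-12:30, 13:00-16:30 (add 1h to convert from UTC-1).
Wiremu in UTC: 10:00-12:00, 13:00-16:30 (add 7h to convert from UTC-7).
Ugo in UTC: 10:00-12:00, 12:30-13:00, 13:30-16:00 (add 7h to convert from UTC-7).
Vanya in UTC: 10:00-11:00, 13:30-14:00, 14:30-15:30, 16:00-17:00 (subtract 2h to convert from UTC+2).
Zara in UTC: 09:00-11:00, 11:30-13:30, 14:00-17:00 (subtract 2h to convert from UTC+2).
Luca in UTC: 09:00-11:00, 11:30-17:00 (add 6h to convert from UTC-6).
Xiulan ∩ Farrukh: 09:30-12:30, 13:30-16:30.
Xiulan ∩ Farrukh ∩ Wiremu: 10:00-12:00, 13:30-16:30.
Xiulan ∩ Farrukh ∩ Wiremu ∩ Ugo: 10:00-12:00, 13:30-16:00.
Xiulan ∩ Farrukh ∩ Wiremu ∩ Ugo ∩ Vanya: 10:00-11:00, 13:30-14:00, 14:30-15:30.
Xiulan ∩ Farrukh ∩ Wiremu ∩ Ugo ∩ Vanya ∩ Zara: 10:00-11:00, 14:30-15:30.
Xiulan ∩ Farrukh ∩ Wiremu ∩ Ugo ∩ Vanya ∩ Zara ∩ Luca: 10:00-11:00, 14:30-15:30.
The last common window of at least 30 minutes is 14:30-15:30; a 30-minute meeting can start as late as 15:00 and still end by 15:30.

15:00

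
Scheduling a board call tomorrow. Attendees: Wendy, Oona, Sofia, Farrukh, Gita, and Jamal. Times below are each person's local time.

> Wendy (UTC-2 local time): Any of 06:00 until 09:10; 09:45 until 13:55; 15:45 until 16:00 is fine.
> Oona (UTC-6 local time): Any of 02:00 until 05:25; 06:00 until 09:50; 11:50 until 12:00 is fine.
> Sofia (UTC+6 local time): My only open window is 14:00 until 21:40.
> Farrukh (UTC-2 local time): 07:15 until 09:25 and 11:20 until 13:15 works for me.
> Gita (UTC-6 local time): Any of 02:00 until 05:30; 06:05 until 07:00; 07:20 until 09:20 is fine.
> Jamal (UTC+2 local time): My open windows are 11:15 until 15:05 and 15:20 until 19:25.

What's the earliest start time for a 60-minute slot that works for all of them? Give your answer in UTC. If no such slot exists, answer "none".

Wendy in UTC: 08:00-11:10, 11:45-15:55, 17:45-18:00 (add 2h to convert from UTC-2).
Oona in UTC: 08:00-11:25, 12:00-15:50, 17:50-18:00 (add 6h to convert from UTC-6).
Sofia in UTC: 08:00-15:40 (subtract 6h to convert from UTC+6).
Farrukh in UTC: 09:15-11:25, 13:20-15:15 (add 2h to convert from UTC-2).
Gita in UTC: 08:00-11:30, 12:05-13:00, 13:20-15:20 (add 6h to convert from UTC-6).
Jamal in UTC: 09:15-13:05, 13:20-17:25 (subtract 2h to convert from UTC+2).
Wendy ∩ Oona: 08:00-11:10, 12:00-15:50, 17:50-18:00.
Wendy ∩ Oona ∩ Sofia: 08:00-11:10, 12:00-15:40.
Wendy ∩ Oona ∩ Sofia ∩ Farrukh: 09:15-11:10, 13:20-15:15.
Wendy ∩ Oona ∩ Sofia ∩ Farrukh ∩ Gita: 09:15-11:10, 13:20-15:15.
Wendy ∩ Oona ∩ Sofia ∩ Farrukh ∩ Gita ∩ Jamal: 09:15-11:10, 13:20-15:15.
The first common window of at least 60 minutes is 09:15-11:10, so the earliest start is 09:15.

09:15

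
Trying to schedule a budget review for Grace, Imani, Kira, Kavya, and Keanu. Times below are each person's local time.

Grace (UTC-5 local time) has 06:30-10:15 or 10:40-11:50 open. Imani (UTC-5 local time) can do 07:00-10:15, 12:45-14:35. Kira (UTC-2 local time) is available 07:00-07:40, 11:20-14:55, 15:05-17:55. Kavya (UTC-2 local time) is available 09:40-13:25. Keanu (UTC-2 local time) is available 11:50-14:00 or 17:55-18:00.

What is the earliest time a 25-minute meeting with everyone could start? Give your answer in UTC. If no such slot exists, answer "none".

13:50

Grace in UTC: 11:30-15:15, 15:40-16:50 (add 5h to convert from UTC-5).
Imani in UTC: 12:00-15:15, 17:45-19:35 (add 5h to convert from UTC-5).
Kira in UTC: 09:00-09:40, 13:20-16:55, 17:05-19:55 (add 2h to convert from UTC-2).
Kavya in UTC: 11:40-15:25 (add 2h to convert from UTC-2).
Keanu in UTC: 13:50-16:00, 19:55-20:00 (add 2h to convert from UTC-2).
Grace ∩ Imani: 12:00-15:15.
Grace ∩ Imani ∩ Kira: 13:20-15:15.
Grace ∩ Imani ∩ Kira ∩ Kavya: 13:20-15:15.
Grace ∩ Imani ∩ Kira ∩ Kavya ∩ Keanu: 13:50-15:15.
The first common window of at least 25 minutes is 13:50-15:15, so the earliest start is 13:50.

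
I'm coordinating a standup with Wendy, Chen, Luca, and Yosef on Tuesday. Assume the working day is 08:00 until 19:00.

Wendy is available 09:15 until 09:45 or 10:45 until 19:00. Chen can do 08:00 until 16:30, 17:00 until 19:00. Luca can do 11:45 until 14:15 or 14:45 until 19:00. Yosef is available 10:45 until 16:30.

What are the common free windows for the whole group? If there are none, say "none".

Wendy ∩ Chen: 09:15-09:45, 10:45-16:30, 17:00-19:00.
Wendy ∩ Chen ∩ Luca: 11:45-14:15, 14:45-16:30, 17:00-19:00.
Wendy ∩ Chen ∩ Luca ∩ Yosef: 11:45-14:15, 14:45-16:30.
Those are the intersection windows.

11:45-14:15, 14:45-16:30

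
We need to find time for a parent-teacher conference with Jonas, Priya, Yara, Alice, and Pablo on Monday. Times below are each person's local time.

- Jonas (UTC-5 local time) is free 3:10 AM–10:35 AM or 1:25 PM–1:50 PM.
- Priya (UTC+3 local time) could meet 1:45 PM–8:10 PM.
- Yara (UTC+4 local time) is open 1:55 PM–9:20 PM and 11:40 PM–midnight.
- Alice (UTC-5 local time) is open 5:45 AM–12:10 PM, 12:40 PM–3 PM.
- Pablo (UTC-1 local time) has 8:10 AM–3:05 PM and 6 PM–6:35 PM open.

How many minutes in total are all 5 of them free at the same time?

290

Jonas in UTC: 08:10-15:35, 18:25-18:50 (add 5h to convert from UTC-5).
Priya in UTC: 10:45-17:10 (subtract 3h to convert from UTC+3).
Yara in UTC: 09:55-17:20, 19:40-20:00 (subtract 4h to convert from UTC+4).
Alice in UTC: 10:45-17:10, 17:40-20:00 (add 5h to convert from UTC-5).
Pablo in UTC: 09:10-16:05, 19:00-19:35 (add 1h to convert from UTC-1).
Jonas ∩ Priya: 10:45-15:35.
Jonas ∩ Priya ∩ Yara: 10:45-15:35.
Jonas ∩ Priya ∩ Yara ∩ Alice: 10:45-15:35.
Jonas ∩ Priya ∩ Yara ∩ Alice ∩ Pablo: 10:45-15:35.
That's a single block of 290 minutes.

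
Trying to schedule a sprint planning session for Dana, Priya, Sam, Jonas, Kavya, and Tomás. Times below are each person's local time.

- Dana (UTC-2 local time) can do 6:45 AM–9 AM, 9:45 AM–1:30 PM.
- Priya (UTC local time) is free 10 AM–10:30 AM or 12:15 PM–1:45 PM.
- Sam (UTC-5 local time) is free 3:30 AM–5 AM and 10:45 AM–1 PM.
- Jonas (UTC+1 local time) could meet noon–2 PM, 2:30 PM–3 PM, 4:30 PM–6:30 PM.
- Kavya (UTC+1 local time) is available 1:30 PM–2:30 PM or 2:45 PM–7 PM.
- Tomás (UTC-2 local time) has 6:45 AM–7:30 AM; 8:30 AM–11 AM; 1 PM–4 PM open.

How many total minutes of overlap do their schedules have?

Dana in UTC: 08:45-11:00, 11:45-15:30 (add 2h to convert from UTC-2).
Priya in UTC: 10:00-10:30, 12:15-13:45.
Sam in UTC: 08:30-10:00, 15:45-18:00 (add 5h to convert from UTC-5).
Jonas in UTC: 11:00-13:00, 13:30-14:00, 15:30-17:30 (subtract 1h to convert from UTC+1).
Kavya in UTC: 12:30-13:30, 13:45-18:00 (subtract 1h to convert from UTC+1).
Tomás in UTC: 08:45-09:30, 10:30-13:00, 15:00-18:00 (add 2h to convert from UTC-2).
Dana ∩ Priya: 10:00-10:30, 12:15-13:45.
Dana ∩ Priya ∩ Sam: ∅.
Dana ∩ Priya ∩ Sam ∩ Jonas: ∅.
Dana ∩ Priya ∩ Sam ∩ Jonas ∩ Kavya: ∅.
Dana ∩ Priya ∩ Sam ∩ Jonas ∩ Kavya ∩ Tomás: ∅.
There is no time when everyone is free.
There is no common window, so the total is 0 minutes.

0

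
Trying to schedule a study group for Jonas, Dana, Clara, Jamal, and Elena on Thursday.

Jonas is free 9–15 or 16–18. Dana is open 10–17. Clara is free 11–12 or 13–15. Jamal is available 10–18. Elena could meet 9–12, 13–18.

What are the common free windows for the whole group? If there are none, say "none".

Jonas ∩ Dana: 10:00-15:00, 16:00-17:00.
Jonas ∩ Dana ∩ Clara: 11:00-12:00, 13:00-15:00.
Jonas ∩ Dana ∩ Clara ∩ Jamal: 11:00-12:00, 13:00-15:00.
Jonas ∩ Dana ∩ Clara ∩ Jamal ∩ Elena: 11:00-12:00, 13:00-15:00.

11:00-12:00, 13:00-15:00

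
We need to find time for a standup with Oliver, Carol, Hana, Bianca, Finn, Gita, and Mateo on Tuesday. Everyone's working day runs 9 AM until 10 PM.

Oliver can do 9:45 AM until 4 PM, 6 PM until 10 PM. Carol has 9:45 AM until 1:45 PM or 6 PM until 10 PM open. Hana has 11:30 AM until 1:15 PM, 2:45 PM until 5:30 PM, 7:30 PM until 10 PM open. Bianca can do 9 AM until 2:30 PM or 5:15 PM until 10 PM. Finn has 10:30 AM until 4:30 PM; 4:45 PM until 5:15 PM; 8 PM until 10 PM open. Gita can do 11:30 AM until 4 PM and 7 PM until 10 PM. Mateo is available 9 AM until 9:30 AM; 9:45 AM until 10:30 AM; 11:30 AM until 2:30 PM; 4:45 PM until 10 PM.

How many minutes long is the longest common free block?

120

Oliver ∩ Carol: 09:45-13:45, 18:00-22:00.
Oliver ∩ Carol ∩ Hana: 11:30-13:15, 19:30-22:00.
Oliver ∩ Carol ∩ Hana ∩ Bianca: 11:30-13:15, 19:30-22:00.
Oliver ∩ Carol ∩ Hana ∩ Bianca ∩ Finn: 11:30-13:15, 20:00-22:00.
Oliver ∩ Carol ∩ Hana ∩ Bianca ∩ Finn ∩ Gita: 11:30-13:15, 20:00-22:00.
Oliver ∩ Carol ∩ Hana ∩ Bianca ∩ Finn ∩ Gita ∩ Mateo: 11:30-13:15, 20:00-22:00.
The longest is 20:00-22:00 at 120 minutes.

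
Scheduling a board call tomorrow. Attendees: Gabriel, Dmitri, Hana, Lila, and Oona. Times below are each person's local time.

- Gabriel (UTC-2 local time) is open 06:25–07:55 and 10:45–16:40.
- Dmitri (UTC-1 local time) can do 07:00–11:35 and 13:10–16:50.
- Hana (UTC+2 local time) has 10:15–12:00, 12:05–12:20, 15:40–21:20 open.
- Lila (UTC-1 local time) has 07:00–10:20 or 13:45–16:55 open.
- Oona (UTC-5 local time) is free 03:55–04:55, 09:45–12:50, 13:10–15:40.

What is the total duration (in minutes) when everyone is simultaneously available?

245

Gabriel in UTC: 08:25-09:55, 12:45-18:40 (add 2h to convert from UTC-2).
Dmitri in UTC: 08:00-12:35, 14:10-17:50 (add 1h to convert from UTC-1).
Hana in UTC: 08:15-10:00, 10:05-10:20, 13:40-19:20 (subtract 2h to convert from UTC+2).
Lila in UTC: 08:00-11:20, 14:45-17:55 (add 1h to convert from UTC-1).
Oona in UTC: 08:55-09:55, 14:45-17:50, 18:10-20:40 (add 5h to convert from UTC-5).
Gabriel ∩ Dmitri: 08:25-09:55, 14:10-17:50.
Gabriel ∩ Dmitri ∩ Hana: 08:25-09:55, 14:10-17:50.
Gabriel ∩ Dmitri ∩ Hana ∩ Lila: 08:25-09:55, 14:45-17:50.
Gabriel ∩ Dmitri ∩ Hana ∩ Lila ∩ Oona: 08:55-09:55, 14:45-17:50.
Summing the common windows: 60 + 185 = 245 minutes.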